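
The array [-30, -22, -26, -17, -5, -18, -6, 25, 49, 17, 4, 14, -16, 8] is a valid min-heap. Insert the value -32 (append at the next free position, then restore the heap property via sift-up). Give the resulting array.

append -32 at index 14 → [-30, -22, -26, -17, -5, -18, -6, 25, 49, 17, 4, 14, -16, 8, -32]
-32 < parent -6 at index 6, swap → [-30, -22, -26, -17, -5, -18, -32, 25, 49, 17, 4, 14, -16, 8, -6]
-32 < parent -26 at index 2, swap → [-30, -22, -32, -17, -5, -18, -26, 25, 49, 17, 4, 14, -16, 8, -6]
-32 < parent -30 at index 0, swap → [-32, -22, -30, -17, -5, -18, -26, 25, 49, 17, 4, 14, -16, 8, -6]

[-32, -22, -30, -17, -5, -18, -26, 25, 49, 17, 4, 14, -16, 8, -6]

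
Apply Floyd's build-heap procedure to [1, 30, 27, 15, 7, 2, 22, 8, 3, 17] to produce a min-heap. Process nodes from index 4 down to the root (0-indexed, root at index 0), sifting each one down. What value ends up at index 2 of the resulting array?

sift down from index 4: already satisfies heap property
sift down from index 3:
  15 vs smaller child 3 at index 8, swap → [1, 30, 27, 3, 7, 2, 22, 8, 15, 17]
sift down from index 2:
  27 vs smaller child 2 at index 5, swap → [1, 30, 2, 3, 7, 27, 22, 8, 15, 17]
sift down from index 1:
  30 vs smaller child 3 at index 3, swap → [1, 3, 2, 30, 7, 27, 22, 8, 15, 17]
  30 vs smaller child 8 at index 7, swap → [1, 3, 2, 8, 7, 27, 22, 30, 15, 17]
sift down from index 0: already satisfies heap property
resulting array: [1, 3, 2, 8, 7, 27, 22, 30, 15, 17]

2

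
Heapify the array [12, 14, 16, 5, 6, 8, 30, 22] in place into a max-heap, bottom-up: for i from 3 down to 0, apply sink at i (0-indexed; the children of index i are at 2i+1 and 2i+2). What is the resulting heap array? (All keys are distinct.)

[30, 22, 16, 14, 6, 8, 12, 5]

sift down from index 3:
  5 vs only child 22 at index 7, swap → [12, 14, 16, 22, 6, 8, 30, 5]
sift down from index 2:
  16 vs larger child 30 at index 6, swap → [12, 14, 30, 22, 6, 8, 16, 5]
sift down from index 1:
  14 vs larger child 22 at index 3, swap → [12, 22, 30, 14, 6, 8, 16, 5]
sift down from index 0:
  12 vs larger child 30 at index 2, swap → [30, 22, 12, 14, 6, 8, 16, 5]
  12 vs larger child 16 at index 6, swap → [30, 22, 16, 14, 6, 8, 12, 5]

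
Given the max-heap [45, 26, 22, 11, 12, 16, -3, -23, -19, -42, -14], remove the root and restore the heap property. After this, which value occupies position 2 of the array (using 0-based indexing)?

22

remove root 45; move last element -14 to root → [-14, 26, 22, 11, 12, 16, -3, -23, -19, -42]
-14 vs larger child 26 at index 1, swap → [26, -14, 22, 11, 12, 16, -3, -23, -19, -42]
-14 vs larger child 12 at index 4, swap → [26, 12, 22, 11, -14, 16, -3, -23, -19, -42]
resulting array: [26, 12, 22, 11, -14, 16, -3, -23, -19, -42]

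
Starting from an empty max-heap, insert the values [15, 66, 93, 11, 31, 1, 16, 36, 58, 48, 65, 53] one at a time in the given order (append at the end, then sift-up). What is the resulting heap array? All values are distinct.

[93, 65, 66, 36, 58, 53, 16, 11, 31, 15, 48, 1]

Insert 15:
  append 15 at index 0 → [15] (no swap needed)
Insert 66:
  append 66 at index 1 → [15, 66]
  66 > parent 15 at index 0, swap → [66, 15]
Insert 93:
  append 93 at index 2 → [66, 15, 93]
  93 > parent 66 at index 0, swap → [93, 15, 66]
Insert 11:
  append 11 at index 3 → [93, 15, 66, 11] (no swap needed)
Insert 31:
  append 31 at index 4 → [93, 15, 66, 11, 31]
  31 > parent 15 at index 1, swap → [93, 31, 66, 11, 15]
Insert 1:
  append 1 at index 5 → [93, 31, 66, 11, 15, 1] (no swap needed)
Insert 16:
  append 16 at index 6 → [93, 31, 66, 11, 15, 1, 16] (no swap needed)
Insert 36:
  append 36 at index 7 → [93, 31, 66, 11, 15, 1, 16, 36]
  36 > parent 11 at index 3, swap → [93, 31, 66, 36, 15, 1, 16, 11]
  36 > parent 31 at index 1, swap → [93, 36, 66, 31, 15, 1, 16, 11]
Insert 58:
  append 58 at index 8 → [93, 36, 66, 31, 15, 1, 16, 11, 58]
  58 > parent 31 at index 3, swap → [93, 36, 66, 58, 15, 1, 16, 11, 31]
  58 > parent 36 at index 1, swap → [93, 58, 66, 36, 15, 1, 16, 11, 31]
Insert 48:
  append 48 at index 9 → [93, 58, 66, 36, 15, 1, 16, 11, 31, 48]
  48 > parent 15 at index 4, swap → [93, 58, 66, 36, 48, 1, 16, 11, 31, 15]
Insert 65:
  append 65 at index 10 → [93, 58, 66, 36, 48, 1, 16, 11, 31, 15, 65]
  65 > parent 48 at index 4, swap → [93, 58, 66, 36, 65, 1, 16, 11, 31, 15, 48]
  65 > parent 58 at index 1, swap → [93, 65, 66, 36, 58, 1, 16, 11, 31, 15, 48]
Insert 53:
  append 53 at index 11 → [93, 65, 66, 36, 58, 1, 16, 11, 31, 15, 48, 53]
  53 > parent 1 at index 5, swap → [93, 65, 66, 36, 58, 53, 16, 11, 31, 15, 48, 1]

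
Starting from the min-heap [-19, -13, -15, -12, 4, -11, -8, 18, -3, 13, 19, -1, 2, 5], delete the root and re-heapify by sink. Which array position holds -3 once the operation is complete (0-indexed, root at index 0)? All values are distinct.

remove root -19; move last element 5 to root → [5, -13, -15, -12, 4, -11, -8, 18, -3, 13, 19, -1, 2]
5 vs smaller child -15 at index 2, swap → [-15, -13, 5, -12, 4, -11, -8, 18, -3, 13, 19, -1, 2]
5 vs smaller child -11 at index 5, swap → [-15, -13, -11, -12, 4, 5, -8, 18, -3, 13, 19, -1, 2]
5 vs smaller child -1 at index 11, swap → [-15, -13, -11, -12, 4, -1, -8, 18, -3, 13, 19, 5, 2]
resulting array: [-15, -13, -11, -12, 4, -1, -8, 18, -3, 13, 19, 5, 2]

8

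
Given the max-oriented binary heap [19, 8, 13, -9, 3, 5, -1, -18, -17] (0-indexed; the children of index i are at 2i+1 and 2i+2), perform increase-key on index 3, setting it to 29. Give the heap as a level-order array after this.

[29, 19, 13, 8, 3, 5, -1, -18, -17]

set index 3 from -9 to 29 → [19, 8, 13, 29, 3, 5, -1, -18, -17]
29 > parent 8 at index 1, swap → [19, 29, 13, 8, 3, 5, -1, -18, -17]
29 > parent 19 at index 0, swap → [29, 19, 13, 8, 3, 5, -1, -18, -17]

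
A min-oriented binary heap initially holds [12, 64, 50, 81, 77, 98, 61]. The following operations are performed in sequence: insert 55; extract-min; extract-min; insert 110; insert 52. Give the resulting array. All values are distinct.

[52, 55, 61, 64, 77, 98, 110, 81]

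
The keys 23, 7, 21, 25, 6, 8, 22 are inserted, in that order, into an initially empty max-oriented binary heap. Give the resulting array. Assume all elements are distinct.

Insert 23:
  append 23 at index 0 → [23] (no swap needed)
Insert 7:
  append 7 at index 1 → [23, 7] (no swap needed)
Insert 21:
  append 21 at index 2 → [23, 7, 21] (no swap needed)
Insert 25:
  append 25 at index 3 → [23, 7, 21, 25]
  25 > parent 7 at index 1, swap → [23, 25, 21, 7]
  25 > parent 23 at index 0, swap → [25, 23, 21, 7]
Insert 6:
  append 6 at index 4 → [25, 23, 21, 7, 6] (no swap needed)
Insert 8:
  append 8 at index 5 → [25, 23, 21, 7, 6, 8] (no swap needed)
Insert 22:
  append 22 at index 6 → [25, 23, 21, 7, 6, 8, 22]
  22 > parent 21 at index 2, swap → [25, 23, 22, 7, 6, 8, 21]

[25, 23, 22, 7, 6, 8, 21]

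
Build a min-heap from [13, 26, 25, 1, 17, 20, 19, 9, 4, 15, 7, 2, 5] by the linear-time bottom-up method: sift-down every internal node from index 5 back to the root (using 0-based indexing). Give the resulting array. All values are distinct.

sift down from index 5:
  20 vs smaller child 2 at index 11, swap → [13, 26, 25, 1, 17, 2, 19, 9, 4, 15, 7, 20, 5]
sift down from index 4:
  17 vs smaller child 7 at index 10, swap → [13, 26, 25, 1, 7, 2, 19, 9, 4, 15, 17, 20, 5]
sift down from index 3: already satisfies heap property
sift down from index 2:
  25 vs smaller child 2 at index 5, swap → [13, 26, 2, 1, 7, 25, 19, 9, 4, 15, 17, 20, 5]
  25 vs smaller child 5 at index 12, swap → [13, 26, 2, 1, 7, 5, 19, 9, 4, 15, 17, 20, 25]
sift down from index 1:
  26 vs smaller child 1 at index 3, swap → [13, 1, 2, 26, 7, 5, 19, 9, 4, 15, 17, 20, 25]
  26 vs smaller child 4 at index 8, swap → [13, 1, 2, 4, 7, 5, 19, 9, 26, 15, 17, 20, 25]
sift down from index 0:
  13 vs smaller child 1 at index 1, swap → [1, 13, 2, 4, 7, 5, 19, 9, 26, 15, 17, 20, 25]
  13 vs smaller child 4 at index 3, swap → [1, 4, 2, 13, 7, 5, 19, 9, 26, 15, 17, 20, 25]
  13 vs smaller child 9 at index 7, swap → [1, 4, 2, 9, 7, 5, 19, 13, 26, 15, 17, 20, 25]

[1, 4, 2, 9, 7, 5, 19, 13, 26, 15, 17, 20, 25]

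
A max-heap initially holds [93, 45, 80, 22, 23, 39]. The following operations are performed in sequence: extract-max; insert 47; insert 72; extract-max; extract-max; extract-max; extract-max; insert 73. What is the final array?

[73, 39, 22, 23]

extract-max → returns 93:
  remove root 93; move last element 39 to root → [39, 45, 80, 22, 23]
  39 vs larger child 80 at index 2, swap → [80, 45, 39, 22, 23]
insert 47:
  append 47 at index 5 → [80, 45, 39, 22, 23, 47]
  47 > parent 39 at index 2, swap → [80, 45, 47, 22, 23, 39]
insert 72:
  append 72 at index 6 → [80, 45, 47, 22, 23, 39, 72]
  72 > parent 47 at index 2, swap → [80, 45, 72, 22, 23, 39, 47]
extract-max → returns 80:
  remove root 80; move last element 47 to root → [47, 45, 72, 22, 23, 39]
  47 vs larger child 72 at index 2, swap → [72, 45, 47, 22, 23, 39]
extract-max → returns 72:
  remove root 72; move last element 39 to root → [39, 45, 47, 22, 23]
  39 vs larger child 47 at index 2, swap → [47, 45, 39, 22, 23]
extract-max → returns 47:
  remove root 47; move last element 23 to root → [23, 45, 39, 22]
  23 vs larger child 45 at index 1, swap → [45, 23, 39, 22]
extract-max → returns 45:
  remove root 45; move last element 22 to root → [22, 23, 39]
  22 vs larger child 39 at index 2, swap → [39, 23, 22]
insert 73:
  append 73 at index 3 → [39, 23, 22, 73]
  73 > parent 23 at index 1, swap → [39, 73, 22, 23]
  73 > parent 39 at index 0, swap → [73, 39, 22, 23]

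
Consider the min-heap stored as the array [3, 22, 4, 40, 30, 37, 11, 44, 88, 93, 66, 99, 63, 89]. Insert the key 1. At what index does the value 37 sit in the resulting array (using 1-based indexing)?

append 1 at index 15 → [3, 22, 4, 40, 30, 37, 11, 44, 88, 93, 66, 99, 63, 89, 1]
1 < parent 11 at index 7, swap → [3, 22, 4, 40, 30, 37, 1, 44, 88, 93, 66, 99, 63, 89, 11]
1 < parent 4 at index 3, swap → [3, 22, 1, 40, 30, 37, 4, 44, 88, 93, 66, 99, 63, 89, 11]
1 < parent 3 at index 1, swap → [1, 22, 3, 40, 30, 37, 4, 44, 88, 93, 66, 99, 63, 89, 11]
resulting array: [1, 22, 3, 40, 30, 37, 4, 44, 88, 93, 66, 99, 63, 89, 11]

6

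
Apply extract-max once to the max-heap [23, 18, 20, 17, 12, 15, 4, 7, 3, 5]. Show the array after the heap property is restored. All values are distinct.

remove root 23; move last element 5 to root → [5, 18, 20, 17, 12, 15, 4, 7, 3]
5 vs larger child 20 at index 2, swap → [20, 18, 5, 17, 12, 15, 4, 7, 3]
5 vs larger child 15 at index 5, swap → [20, 18, 15, 17, 12, 5, 4, 7, 3]

[20, 18, 15, 17, 12, 5, 4, 7, 3]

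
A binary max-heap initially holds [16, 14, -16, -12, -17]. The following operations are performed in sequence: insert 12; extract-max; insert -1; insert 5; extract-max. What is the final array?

[12, -12, 5, -16, -17, -1]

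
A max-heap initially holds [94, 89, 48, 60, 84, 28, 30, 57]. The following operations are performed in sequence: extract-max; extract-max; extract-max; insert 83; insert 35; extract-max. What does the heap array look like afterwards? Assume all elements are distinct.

[60, 57, 48, 30, 28, 35]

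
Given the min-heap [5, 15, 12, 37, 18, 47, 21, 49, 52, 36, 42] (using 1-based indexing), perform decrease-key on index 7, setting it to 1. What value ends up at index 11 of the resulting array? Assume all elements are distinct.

42

set index 7 from 21 to 1 → [5, 15, 12, 37, 18, 47, 1, 49, 52, 36, 42]
1 < parent 12 at index 3, swap → [5, 15, 1, 37, 18, 47, 12, 49, 52, 36, 42]
1 < parent 5 at index 1, swap → [1, 15, 5, 37, 18, 47, 12, 49, 52, 36, 42]
resulting array: [1, 15, 5, 37, 18, 47, 12, 49, 52, 36, 42]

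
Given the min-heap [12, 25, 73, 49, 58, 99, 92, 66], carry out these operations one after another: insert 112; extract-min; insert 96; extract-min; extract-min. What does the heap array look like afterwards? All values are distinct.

insert 112:
  append 112 at index 8 → [12, 25, 73, 49, 58, 99, 92, 66, 112] (no swap needed)
extract-min → returns 12:
  remove root 12; move last element 112 to root → [112, 25, 73, 49, 58, 99, 92, 66]
  112 vs smaller child 25 at index 1, swap → [25, 112, 73, 49, 58, 99, 92, 66]
  112 vs smaller child 49 at index 3, swap → [25, 49, 73, 112, 58, 99, 92, 66]
  112 vs only child 66 at index 7, swap → [25, 49, 73, 66, 58, 99, 92, 112]
insert 96:
  append 96 at index 8 → [25, 49, 73, 66, 58, 99, 92, 112, 96] (no swap needed)
extract-min → returns 25:
  remove root 25; move last element 96 to root → [96, 49, 73, 66, 58, 99, 92, 112]
  96 vs smaller child 49 at index 1, swap → [49, 96, 73, 66, 58, 99, 92, 112]
  96 vs smaller child 58 at index 4, swap → [49, 58, 73, 66, 96, 99, 92, 112]
extract-min → returns 49:
  remove root 49; move last element 112 to root → [112, 58, 73, 66, 96, 99, 92]
  112 vs smaller child 58 at index 1, swap → [58, 112, 73, 66, 96, 99, 92]
  112 vs smaller child 66 at index 3, swap → [58, 66, 73, 112, 96, 99, 92]

[58, 66, 73, 112, 96, 99, 92]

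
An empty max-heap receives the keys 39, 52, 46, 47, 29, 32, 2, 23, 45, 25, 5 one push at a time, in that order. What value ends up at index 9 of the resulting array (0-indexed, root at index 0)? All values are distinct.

25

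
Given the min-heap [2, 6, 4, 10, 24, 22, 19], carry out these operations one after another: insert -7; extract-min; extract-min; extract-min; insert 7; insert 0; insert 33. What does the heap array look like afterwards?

[0, 10, 6, 22, 24, 19, 7, 33]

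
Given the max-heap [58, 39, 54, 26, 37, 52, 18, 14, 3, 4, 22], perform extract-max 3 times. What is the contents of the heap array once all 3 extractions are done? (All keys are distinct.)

extract-max #1 returns 58:
  remove root 58; move last element 22 to root → [22, 39, 54, 26, 37, 52, 18, 14, 3, 4]
  22 vs larger child 54 at index 2, swap → [54, 39, 22, 26, 37, 52, 18, 14, 3, 4]
  22 vs larger child 52 at index 5, swap → [54, 39, 52, 26, 37, 22, 18, 14, 3, 4]
extract-max #2 returns 54:
  remove root 54; move last element 4 to root → [4, 39, 52, 26, 37, 22, 18, 14, 3]
  4 vs larger child 52 at index 2, swap → [52, 39, 4, 26, 37, 22, 18, 14, 3]
  4 vs larger child 22 at index 5, swap → [52, 39, 22, 26, 37, 4, 18, 14, 3]
extract-max #3 returns 52:
  remove root 52; move last element 3 to root → [3, 39, 22, 26, 37, 4, 18, 14]
  3 vs larger child 39 at index 1, swap → [39, 3, 22, 26, 37, 4, 18, 14]
  3 vs larger child 37 at index 4, swap → [39, 37, 22, 26, 3, 4, 18, 14]

[39, 37, 22, 26, 3, 4, 18, 14]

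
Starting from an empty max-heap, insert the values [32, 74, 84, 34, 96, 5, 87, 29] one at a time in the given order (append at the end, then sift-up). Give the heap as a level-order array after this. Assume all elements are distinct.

[96, 84, 87, 32, 34, 5, 74, 29]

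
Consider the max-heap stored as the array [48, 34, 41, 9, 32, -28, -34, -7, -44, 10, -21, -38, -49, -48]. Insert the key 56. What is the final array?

[56, 34, 48, 9, 32, -28, 41, -7, -44, 10, -21, -38, -49, -48, -34]

append 56 at index 14 → [48, 34, 41, 9, 32, -28, -34, -7, -44, 10, -21, -38, -49, -48, 56]
56 > parent -34 at index 6, swap → [48, 34, 41, 9, 32, -28, 56, -7, -44, 10, -21, -38, -49, -48, -34]
56 > parent 41 at index 2, swap → [48, 34, 56, 9, 32, -28, 41, -7, -44, 10, -21, -38, -49, -48, -34]
56 > parent 48 at index 0, swap → [56, 34, 48, 9, 32, -28, 41, -7, -44, 10, -21, -38, -49, -48, -34]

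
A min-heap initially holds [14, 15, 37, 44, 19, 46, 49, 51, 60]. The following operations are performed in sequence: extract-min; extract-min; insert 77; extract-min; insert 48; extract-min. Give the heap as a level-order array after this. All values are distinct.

[44, 48, 46, 51, 60, 77, 49]

extract-min → returns 14:
  remove root 14; move last element 60 to root → [60, 15, 37, 44, 19, 46, 49, 51]
  60 vs smaller child 15 at index 1, swap → [15, 60, 37, 44, 19, 46, 49, 51]
  60 vs smaller child 19 at index 4, swap → [15, 19, 37, 44, 60, 46, 49, 51]
extract-min → returns 15:
  remove root 15; move last element 51 to root → [51, 19, 37, 44, 60, 46, 49]
  51 vs smaller child 19 at index 1, swap → [19, 51, 37, 44, 60, 46, 49]
  51 vs smaller child 44 at index 3, swap → [19, 44, 37, 51, 60, 46, 49]
insert 77:
  append 77 at index 7 → [19, 44, 37, 51, 60, 46, 49, 77] (no swap needed)
extract-min → returns 19:
  remove root 19; move last element 77 to root → [77, 44, 37, 51, 60, 46, 49]
  77 vs smaller child 37 at index 2, swap → [37, 44, 77, 51, 60, 46, 49]
  77 vs smaller child 46 at index 5, swap → [37, 44, 46, 51, 60, 77, 49]
insert 48:
  append 48 at index 7 → [37, 44, 46, 51, 60, 77, 49, 48]
  48 < parent 51 at index 3, swap → [37, 44, 46, 48, 60, 77, 49, 51]
extract-min → returns 37:
  remove root 37; move last element 51 to root → [51, 44, 46, 48, 60, 77, 49]
  51 vs smaller child 44 at index 1, swap → [44, 51, 46, 48, 60, 77, 49]
  51 vs smaller child 48 at index 3, swap → [44, 48, 46, 51, 60, 77, 49]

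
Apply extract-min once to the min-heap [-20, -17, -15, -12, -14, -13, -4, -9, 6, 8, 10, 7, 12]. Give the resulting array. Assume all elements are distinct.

remove root -20; move last element 12 to root → [12, -17, -15, -12, -14, -13, -4, -9, 6, 8, 10, 7]
12 vs smaller child -17 at index 1, swap → [-17, 12, -15, -12, -14, -13, -4, -9, 6, 8, 10, 7]
12 vs smaller child -14 at index 4, swap → [-17, -14, -15, -12, 12, -13, -4, -9, 6, 8, 10, 7]
12 vs smaller child 8 at index 9, swap → [-17, -14, -15, -12, 8, -13, -4, -9, 6, 12, 10, 7]

[-17, -14, -15, -12, 8, -13, -4, -9, 6, 12, 10, 7]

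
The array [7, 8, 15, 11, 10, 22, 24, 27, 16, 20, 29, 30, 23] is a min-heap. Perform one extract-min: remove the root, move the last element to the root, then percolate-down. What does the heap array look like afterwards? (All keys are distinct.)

remove root 7; move last element 23 to root → [23, 8, 15, 11, 10, 22, 24, 27, 16, 20, 29, 30]
23 vs smaller child 8 at index 1, swap → [8, 23, 15, 11, 10, 22, 24, 27, 16, 20, 29, 30]
23 vs smaller child 10 at index 4, swap → [8, 10, 15, 11, 23, 22, 24, 27, 16, 20, 29, 30]
23 vs smaller child 20 at index 9, swap → [8, 10, 15, 11, 20, 22, 24, 27, 16, 23, 29, 30]

[8, 10, 15, 11, 20, 22, 24, 27, 16, 23, 29, 30]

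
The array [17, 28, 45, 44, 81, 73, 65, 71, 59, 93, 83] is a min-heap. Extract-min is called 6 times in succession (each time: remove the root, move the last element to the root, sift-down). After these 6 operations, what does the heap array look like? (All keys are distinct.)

[71, 81, 73, 93, 83]

extract-min #1 returns 17:
  remove root 17; move last element 83 to root → [83, 28, 45, 44, 81, 73, 65, 71, 59, 93]
  83 vs smaller child 28 at index 1, swap → [28, 83, 45, 44, 81, 73, 65, 71, 59, 93]
  83 vs smaller child 44 at index 3, swap → [28, 44, 45, 83, 81, 73, 65, 71, 59, 93]
  83 vs smaller child 59 at index 8, swap → [28, 44, 45, 59, 81, 73, 65, 71, 83, 93]
extract-min #2 returns 28:
  remove root 28; move last element 93 to root → [93, 44, 45, 59, 81, 73, 65, 71, 83]
  93 vs smaller child 44 at index 1, swap → [44, 93, 45, 59, 81, 73, 65, 71, 83]
  93 vs smaller child 59 at index 3, swap → [44, 59, 45, 93, 81, 73, 65, 71, 83]
  93 vs smaller child 71 at index 7, swap → [44, 59, 45, 71, 81, 73, 65, 93, 83]
extract-min #3 returns 44:
  remove root 44; move last element 83 to root → [83, 59, 45, 71, 81, 73, 65, 93]
  83 vs smaller child 45 at index 2, swap → [45, 59, 83, 71, 81, 73, 65, 93]
  83 vs smaller child 65 at index 6, swap → [45, 59, 65, 71, 81, 73, 83, 93]
extract-min #4 returns 45:
  remove root 45; move last element 93 to root → [93, 59, 65, 71, 81, 73, 83]
  93 vs smaller child 59 at index 1, swap → [59, 93, 65, 71, 81, 73, 83]
  93 vs smaller child 71 at index 3, swap → [59, 71, 65, 93, 81, 73, 83]
extract-min #5 returns 59:
  remove root 59; move last element 83 to root → [83, 71, 65, 93, 81, 73]
  83 vs smaller child 65 at index 2, swap → [65, 71, 83, 93, 81, 73]
  83 vs only child 73 at index 5, swap → [65, 71, 73, 93, 81, 83]
extract-min #6 returns 65:
  remove root 65; move last element 83 to root → [83, 71, 73, 93, 81]
  83 vs smaller child 71 at index 1, swap → [71, 83, 73, 93, 81]
  83 vs smaller child 81 at index 4, swap → [71, 81, 73, 93, 83]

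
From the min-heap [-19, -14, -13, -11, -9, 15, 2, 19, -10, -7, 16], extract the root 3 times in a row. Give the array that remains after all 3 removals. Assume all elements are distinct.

[-11, -10, -7, 16, -9, 15, 2, 19]

extract-min #1 returns -19:
  remove root -19; move last element 16 to root → [16, -14, -13, -11, -9, 15, 2, 19, -10, -7]
  16 vs smaller child -14 at index 1, swap → [-14, 16, -13, -11, -9, 15, 2, 19, -10, -7]
  16 vs smaller child -11 at index 3, swap → [-14, -11, -13, 16, -9, 15, 2, 19, -10, -7]
  16 vs smaller child -10 at index 8, swap → [-14, -11, -13, -10, -9, 15, 2, 19, 16, -7]
extract-min #2 returns -14:
  remove root -14; move last element -7 to root → [-7, -11, -13, -10, -9, 15, 2, 19, 16]
  -7 vs smaller child -13 at index 2, swap → [-13, -11, -7, -10, -9, 15, 2, 19, 16]
extract-min #3 returns -13:
  remove root -13; move last element 16 to root → [16, -11, -7, -10, -9, 15, 2, 19]
  16 vs smaller child -11 at index 1, swap → [-11, 16, -7, -10, -9, 15, 2, 19]
  16 vs smaller child -10 at index 3, swap → [-11, -10, -7, 16, -9, 15, 2, 19]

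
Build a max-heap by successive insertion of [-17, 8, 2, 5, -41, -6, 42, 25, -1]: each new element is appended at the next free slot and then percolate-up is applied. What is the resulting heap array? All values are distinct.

Insert -17:
  append -17 at index 0 → [-17] (no swap needed)
Insert 8:
  append 8 at index 1 → [-17, 8]
  8 > parent -17 at index 0, swap → [8, -17]
Insert 2:
  append 2 at index 2 → [8, -17, 2] (no swap needed)
Insert 5:
  append 5 at index 3 → [8, -17, 2, 5]
  5 > parent -17 at index 1, swap → [8, 5, 2, -17]
Insert -41:
  append -41 at index 4 → [8, 5, 2, -17, -41] (no swap needed)
Insert -6:
  append -6 at index 5 → [8, 5, 2, -17, -41, -6] (no swap needed)
Insert 42:
  append 42 at index 6 → [8, 5, 2, -17, -41, -6, 42]
  42 > parent 2 at index 2, swap → [8, 5, 42, -17, -41, -6, 2]
  42 > parent 8 at index 0, swap → [42, 5, 8, -17, -41, -6, 2]
Insert 25:
  append 25 at index 7 → [42, 5, 8, -17, -41, -6, 2, 25]
  25 > parent -17 at index 3, swap → [42, 5, 8, 25, -41, -6, 2, -17]
  25 > parent 5 at index 1, swap → [42, 25, 8, 5, -41, -6, 2, -17]
Insert -1:
  append -1 at index 8 → [42, 25, 8, 5, -41, -6, 2, -17, -1] (no swap needed)

[42, 25, 8, 5, -41, -6, 2, -17, -1]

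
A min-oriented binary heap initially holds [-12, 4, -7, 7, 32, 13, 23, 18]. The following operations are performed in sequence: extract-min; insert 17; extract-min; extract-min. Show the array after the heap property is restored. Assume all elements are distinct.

[7, 17, 13, 23, 32, 18]

extract-min → returns -12:
  remove root -12; move last element 18 to root → [18, 4, -7, 7, 32, 13, 23]
  18 vs smaller child -7 at index 2, swap → [-7, 4, 18, 7, 32, 13, 23]
  18 vs smaller child 13 at index 5, swap → [-7, 4, 13, 7, 32, 18, 23]
insert 17:
  append 17 at index 7 → [-7, 4, 13, 7, 32, 18, 23, 17] (no swap needed)
extract-min → returns -7:
  remove root -7; move last element 17 to root → [17, 4, 13, 7, 32, 18, 23]
  17 vs smaller child 4 at index 1, swap → [4, 17, 13, 7, 32, 18, 23]
  17 vs smaller child 7 at index 3, swap → [4, 7, 13, 17, 32, 18, 23]
extract-min → returns 4:
  remove root 4; move last element 23 to root → [23, 7, 13, 17, 32, 18]
  23 vs smaller child 7 at index 1, swap → [7, 23, 13, 17, 32, 18]
  23 vs smaller child 17 at index 3, swap → [7, 17, 13, 23, 32, 18]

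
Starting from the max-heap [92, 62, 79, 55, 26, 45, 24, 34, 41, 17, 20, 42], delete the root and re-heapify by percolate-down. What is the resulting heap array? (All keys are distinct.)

[79, 62, 45, 55, 26, 42, 24, 34, 41, 17, 20]

remove root 92; move last element 42 to root → [42, 62, 79, 55, 26, 45, 24, 34, 41, 17, 20]
42 vs larger child 79 at index 2, swap → [79, 62, 42, 55, 26, 45, 24, 34, 41, 17, 20]
42 vs larger child 45 at index 5, swap → [79, 62, 45, 55, 26, 42, 24, 34, 41, 17, 20]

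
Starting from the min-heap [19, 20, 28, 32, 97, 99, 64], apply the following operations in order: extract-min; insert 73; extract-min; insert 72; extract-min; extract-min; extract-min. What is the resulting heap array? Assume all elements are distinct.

[72, 73, 97, 99]

extract-min → returns 19:
  remove root 19; move last element 64 to root → [64, 20, 28, 32, 97, 99]
  64 vs smaller child 20 at index 1, swap → [20, 64, 28, 32, 97, 99]
  64 vs smaller child 32 at index 3, swap → [20, 32, 28, 64, 97, 99]
insert 73:
  append 73 at index 6 → [20, 32, 28, 64, 97, 99, 73] (no swap needed)
extract-min → returns 20:
  remove root 20; move last element 73 to root → [73, 32, 28, 64, 97, 99]
  73 vs smaller child 28 at index 2, swap → [28, 32, 73, 64, 97, 99]
insert 72:
  append 72 at index 6 → [28, 32, 73, 64, 97, 99, 72]
  72 < parent 73 at index 2, swap → [28, 32, 72, 64, 97, 99, 73]
extract-min → returns 28:
  remove root 28; move last element 73 to root → [73, 32, 72, 64, 97, 99]
  73 vs smaller child 32 at index 1, swap → [32, 73, 72, 64, 97, 99]
  73 vs smaller child 64 at index 3, swap → [32, 64, 72, 73, 97, 99]
extract-min → returns 32:
  remove root 32; move last element 99 to root → [99, 64, 72, 73, 97]
  99 vs smaller child 64 at index 1, swap → [64, 99, 72, 73, 97]
  99 vs smaller child 73 at index 3, swap → [64, 73, 72, 99, 97]
extract-min → returns 64:
  remove root 64; move last element 97 to root → [97, 73, 72, 99]
  97 vs smaller child 72 at index 2, swap → [72, 73, 97, 99]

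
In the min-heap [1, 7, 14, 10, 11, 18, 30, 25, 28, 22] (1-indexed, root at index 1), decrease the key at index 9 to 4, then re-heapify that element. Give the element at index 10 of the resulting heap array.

22

set index 9 from 28 to 4 → [1, 7, 14, 10, 11, 18, 30, 25, 4, 22]
4 < parent 10 at index 4, swap → [1, 7, 14, 4, 11, 18, 30, 25, 10, 22]
4 < parent 7 at index 2, swap → [1, 4, 14, 7, 11, 18, 30, 25, 10, 22]
resulting array: [1, 4, 14, 7, 11, 18, 30, 25, 10, 22]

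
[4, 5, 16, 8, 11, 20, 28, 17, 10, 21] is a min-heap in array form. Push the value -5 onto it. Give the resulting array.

append -5 at index 10 → [4, 5, 16, 8, 11, 20, 28, 17, 10, 21, -5]
-5 < parent 11 at index 4, swap → [4, 5, 16, 8, -5, 20, 28, 17, 10, 21, 11]
-5 < parent 5 at index 1, swap → [4, -5, 16, 8, 5, 20, 28, 17, 10, 21, 11]
-5 < parent 4 at index 0, swap → [-5, 4, 16, 8, 5, 20, 28, 17, 10, 21, 11]

[-5, 4, 16, 8, 5, 20, 28, 17, 10, 21, 11]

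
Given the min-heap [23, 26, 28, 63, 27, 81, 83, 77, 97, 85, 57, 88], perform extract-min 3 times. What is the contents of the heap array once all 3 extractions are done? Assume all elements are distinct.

extract-min #1 returns 23:
  remove root 23; move last element 88 to root → [88, 26, 28, 63, 27, 81, 83, 77, 97, 85, 57]
  88 vs smaller child 26 at index 1, swap → [26, 88, 28, 63, 27, 81, 83, 77, 97, 85, 57]
  88 vs smaller child 27 at index 4, swap → [26, 27, 28, 63, 88, 81, 83, 77, 97, 85, 57]
  88 vs smaller child 57 at index 10, swap → [26, 27, 28, 63, 57, 81, 83, 77, 97, 85, 88]
extract-min #2 returns 26:
  remove root 26; move last element 88 to root → [88, 27, 28, 63, 57, 81, 83, 77, 97, 85]
  88 vs smaller child 27 at index 1, swap → [27, 88, 28, 63, 57, 81, 83, 77, 97, 85]
  88 vs smaller child 57 at index 4, swap → [27, 57, 28, 63, 88, 81, 83, 77, 97, 85]
  88 vs only child 85 at index 9, swap → [27, 57, 28, 63, 85, 81, 83, 77, 97, 88]
extract-min #3 returns 27:
  remove root 27; move last element 88 to root → [88, 57, 28, 63, 85, 81, 83, 77, 97]
  88 vs smaller child 28 at index 2, swap → [28, 57, 88, 63, 85, 81, 83, 77, 97]
  88 vs smaller child 81 at index 5, swap → [28, 57, 81, 63, 85, 88, 83, 77, 97]

[28, 57, 81, 63, 85, 88, 83, 77, 97]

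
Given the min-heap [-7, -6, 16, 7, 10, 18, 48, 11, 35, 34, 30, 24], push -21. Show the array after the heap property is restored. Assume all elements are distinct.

[-21, -6, -7, 7, 10, 16, 48, 11, 35, 34, 30, 24, 18]

append -21 at index 12 → [-7, -6, 16, 7, 10, 18, 48, 11, 35, 34, 30, 24, -21]
-21 < parent 18 at index 5, swap → [-7, -6, 16, 7, 10, -21, 48, 11, 35, 34, 30, 24, 18]
-21 < parent 16 at index 2, swap → [-7, -6, -21, 7, 10, 16, 48, 11, 35, 34, 30, 24, 18]
-21 < parent -7 at index 0, swap → [-21, -6, -7, 7, 10, 16, 48, 11, 35, 34, 30, 24, 18]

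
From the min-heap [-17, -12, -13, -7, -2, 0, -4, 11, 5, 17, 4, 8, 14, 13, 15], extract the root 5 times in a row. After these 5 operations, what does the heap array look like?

[-2, 4, 0, 5, 14, 8, 13, 11, 15, 17]

extract-min #1 returns -17:
  remove root -17; move last element 15 to root → [15, -12, -13, -7, -2, 0, -4, 11, 5, 17, 4, 8, 14, 13]
  15 vs smaller child -13 at index 2, swap → [-13, -12, 15, -7, -2, 0, -4, 11, 5, 17, 4, 8, 14, 13]
  15 vs smaller child -4 at index 6, swap → [-13, -12, -4, -7, -2, 0, 15, 11, 5, 17, 4, 8, 14, 13]
  15 vs only child 13 at index 13, swap → [-13, -12, -4, -7, -2, 0, 13, 11, 5, 17, 4, 8, 14, 15]
extract-min #2 returns -13:
  remove root -13; move last element 15 to root → [15, -12, -4, -7, -2, 0, 13, 11, 5, 17, 4, 8, 14]
  15 vs smaller child -12 at index 1, swap → [-12, 15, -4, -7, -2, 0, 13, 11, 5, 17, 4, 8, 14]
  15 vs smaller child -7 at index 3, swap → [-12, -7, -4, 15, -2, 0, 13, 11, 5, 17, 4, 8, 14]
  15 vs smaller child 5 at index 8, swap → [-12, -7, -4, 5, -2, 0, 13, 11, 15, 17, 4, 8, 14]
extract-min #3 returns -12:
  remove root -12; move last element 14 to root → [14, -7, -4, 5, -2, 0, 13, 11, 15, 17, 4, 8]
  14 vs smaller child -7 at index 1, swap → [-7, 14, -4, 5, -2, 0, 13, 11, 15, 17, 4, 8]
  14 vs smaller child -2 at index 4, swap → [-7, -2, -4, 5, 14, 0, 13, 11, 15, 17, 4, 8]
  14 vs smaller child 4 at index 10, swap → [-7, -2, -4, 5, 4, 0, 13, 11, 15, 17, 14, 8]
extract-min #4 returns -7:
  remove root -7; move last element 8 to root → [8, -2, -4, 5, 4, 0, 13, 11, 15, 17, 14]
  8 vs smaller child -4 at index 2, swap → [-4, -2, 8, 5, 4, 0, 13, 11, 15, 17, 14]
  8 vs smaller child 0 at index 5, swap → [-4, -2, 0, 5, 4, 8, 13, 11, 15, 17, 14]
extract-min #5 returns -4:
  remove root -4; move last element 14 to root → [14, -2, 0, 5, 4, 8, 13, 11, 15, 17]
  14 vs smaller child -2 at index 1, swap → [-2, 14, 0, 5, 4, 8, 13, 11, 15, 17]
  14 vs smaller child 4 at index 4, swap → [-2, 4, 0, 5, 14, 8, 13, 11, 15, 17]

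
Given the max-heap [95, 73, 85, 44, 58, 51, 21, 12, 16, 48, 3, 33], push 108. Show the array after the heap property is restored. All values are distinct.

[108, 73, 95, 44, 58, 85, 21, 12, 16, 48, 3, 33, 51]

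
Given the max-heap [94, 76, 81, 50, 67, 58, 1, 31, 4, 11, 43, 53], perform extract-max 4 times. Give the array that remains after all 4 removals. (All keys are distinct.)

[58, 50, 53, 31, 43, 4, 1, 11]

extract-max #1 returns 94:
  remove root 94; move last element 53 to root → [53, 76, 81, 50, 67, 58, 1, 31, 4, 11, 43]
  53 vs larger child 81 at index 2, swap → [81, 76, 53, 50, 67, 58, 1, 31, 4, 11, 43]
  53 vs larger child 58 at index 5, swap → [81, 76, 58, 50, 67, 53, 1, 31, 4, 11, 43]
extract-max #2 returns 81:
  remove root 81; move last element 43 to root → [43, 76, 58, 50, 67, 53, 1, 31, 4, 11]
  43 vs larger child 76 at index 1, swap → [76, 43, 58, 50, 67, 53, 1, 31, 4, 11]
  43 vs larger child 67 at index 4, swap → [76, 67, 58, 50, 43, 53, 1, 31, 4, 11]
extract-max #3 returns 76:
  remove root 76; move last element 11 to root → [11, 67, 58, 50, 43, 53, 1, 31, 4]
  11 vs larger child 67 at index 1, swap → [67, 11, 58, 50, 43, 53, 1, 31, 4]
  11 vs larger child 50 at index 3, swap → [67, 50, 58, 11, 43, 53, 1, 31, 4]
  11 vs larger child 31 at index 7, swap → [67, 50, 58, 31, 43, 53, 1, 11, 4]
extract-max #4 returns 67:
  remove root 67; move last element 4 to root → [4, 50, 58, 31, 43, 53, 1, 11]
  4 vs larger child 58 at index 2, swap → [58, 50, 4, 31, 43, 53, 1, 11]
  4 vs larger child 53 at index 5, swap → [58, 50, 53, 31, 43, 4, 1, 11]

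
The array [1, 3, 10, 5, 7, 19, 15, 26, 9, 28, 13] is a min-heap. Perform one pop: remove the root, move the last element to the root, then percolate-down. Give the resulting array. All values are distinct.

remove root 1; move last element 13 to root → [13, 3, 10, 5, 7, 19, 15, 26, 9, 28]
13 vs smaller child 3 at index 1, swap → [3, 13, 10, 5, 7, 19, 15, 26, 9, 28]
13 vs smaller child 5 at index 3, swap → [3, 5, 10, 13, 7, 19, 15, 26, 9, 28]
13 vs smaller child 9 at index 8, swap → [3, 5, 10, 9, 7, 19, 15, 26, 13, 28]

[3, 5, 10, 9, 7, 19, 15, 26, 13, 28]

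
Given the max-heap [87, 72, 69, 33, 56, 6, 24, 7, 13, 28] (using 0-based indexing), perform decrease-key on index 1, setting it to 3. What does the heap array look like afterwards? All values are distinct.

set index 1 from 72 to 3 → [87, 3, 69, 33, 56, 6, 24, 7, 13, 28]
3 vs larger child 56 at index 4, swap → [87, 56, 69, 33, 3, 6, 24, 7, 13, 28]
3 vs only child 28 at index 9, swap → [87, 56, 69, 33, 28, 6, 24, 7, 13, 3]

[87, 56, 69, 33, 28, 6, 24, 7, 13, 3]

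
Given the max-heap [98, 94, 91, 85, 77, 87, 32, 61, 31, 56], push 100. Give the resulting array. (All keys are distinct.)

append 100 at index 10 → [98, 94, 91, 85, 77, 87, 32, 61, 31, 56, 100]
100 > parent 77 at index 4, swap → [98, 94, 91, 85, 100, 87, 32, 61, 31, 56, 77]
100 > parent 94 at index 1, swap → [98, 100, 91, 85, 94, 87, 32, 61, 31, 56, 77]
100 > parent 98 at index 0, swap → [100, 98, 91, 85, 94, 87, 32, 61, 31, 56, 77]

[100, 98, 91, 85, 94, 87, 32, 61, 31, 56, 77]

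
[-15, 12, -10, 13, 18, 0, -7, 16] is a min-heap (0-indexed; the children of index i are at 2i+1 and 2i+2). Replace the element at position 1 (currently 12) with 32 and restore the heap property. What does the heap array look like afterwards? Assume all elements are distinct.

set index 1 from 12 to 32 → [-15, 32, -10, 13, 18, 0, -7, 16]
32 vs smaller child 13 at index 3, swap → [-15, 13, -10, 32, 18, 0, -7, 16]
32 vs only child 16 at index 7, swap → [-15, 13, -10, 16, 18, 0, -7, 32]

[-15, 13, -10, 16, 18, 0, -7, 32]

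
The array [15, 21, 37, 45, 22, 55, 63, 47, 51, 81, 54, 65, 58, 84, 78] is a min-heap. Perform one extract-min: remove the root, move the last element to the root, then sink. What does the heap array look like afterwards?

[21, 22, 37, 45, 54, 55, 63, 47, 51, 81, 78, 65, 58, 84]

remove root 15; move last element 78 to root → [78, 21, 37, 45, 22, 55, 63, 47, 51, 81, 54, 65, 58, 84]
78 vs smaller child 21 at index 1, swap → [21, 78, 37, 45, 22, 55, 63, 47, 51, 81, 54, 65, 58, 84]
78 vs smaller child 22 at index 4, swap → [21, 22, 37, 45, 78, 55, 63, 47, 51, 81, 54, 65, 58, 84]
78 vs smaller child 54 at index 10, swap → [21, 22, 37, 45, 54, 55, 63, 47, 51, 81, 78, 65, 58, 84]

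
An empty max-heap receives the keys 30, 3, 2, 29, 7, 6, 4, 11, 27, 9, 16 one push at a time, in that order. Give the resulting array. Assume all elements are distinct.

Insert 30:
  append 30 at index 0 → [30] (no swap needed)
Insert 3:
  append 3 at index 1 → [30, 3] (no swap needed)
Insert 2:
  append 2 at index 2 → [30, 3, 2] (no swap needed)
Insert 29:
  append 29 at index 3 → [30, 3, 2, 29]
  29 > parent 3 at index 1, swap → [30, 29, 2, 3]
Insert 7:
  append 7 at index 4 → [30, 29, 2, 3, 7] (no swap needed)
Insert 6:
  append 6 at index 5 → [30, 29, 2, 3, 7, 6]
  6 > parent 2 at index 2, swap → [30, 29, 6, 3, 7, 2]
Insert 4:
  append 4 at index 6 → [30, 29, 6, 3, 7, 2, 4] (no swap needed)
Insert 11:
  append 11 at index 7 → [30, 29, 6, 3, 7, 2, 4, 11]
  11 > parent 3 at index 3, swap → [30, 29, 6, 11, 7, 2, 4, 3]
Insert 27:
  append 27 at index 8 → [30, 29, 6, 11, 7, 2, 4, 3, 27]
  27 > parent 11 at index 3, swap → [30, 29, 6, 27, 7, 2, 4, 3, 11]
Insert 9:
  append 9 at index 9 → [30, 29, 6, 27, 7, 2, 4, 3, 11, 9]
  9 > parent 7 at index 4, swap → [30, 29, 6, 27, 9, 2, 4, 3, 11, 7]
Insert 16:
  append 16 at index 10 → [30, 29, 6, 27, 9, 2, 4, 3, 11, 7, 16]
  16 > parent 9 at index 4, swap → [30, 29, 6, 27, 16, 2, 4, 3, 11, 7, 9]

[30, 29, 6, 27, 16, 2, 4, 3, 11, 7, 9]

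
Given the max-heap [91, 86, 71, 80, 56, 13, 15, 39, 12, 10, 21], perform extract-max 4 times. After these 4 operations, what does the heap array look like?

extract-max #1 returns 91:
  remove root 91; move last element 21 to root → [21, 86, 71, 80, 56, 13, 15, 39, 12, 10]
  21 vs larger child 86 at index 1, swap → [86, 21, 71, 80, 56, 13, 15, 39, 12, 10]
  21 vs larger child 80 at index 3, swap → [86, 80, 71, 21, 56, 13, 15, 39, 12, 10]
  21 vs larger child 39 at index 7, swap → [86, 80, 71, 39, 56, 13, 15, 21, 12, 10]
extract-max #2 returns 86:
  remove root 86; move last element 10 to root → [10, 80, 71, 39, 56, 13, 15, 21, 12]
  10 vs larger child 80 at index 1, swap → [80, 10, 71, 39, 56, 13, 15, 21, 12]
  10 vs larger child 56 at index 4, swap → [80, 56, 71, 39, 10, 13, 15, 21, 12]
extract-max #3 returns 80:
  remove root 80; move last element 12 to root → [12, 56, 71, 39, 10, 13, 15, 21]
  12 vs larger child 71 at index 2, swap → [71, 56, 12, 39, 10, 13, 15, 21]
  12 vs larger child 15 at index 6, swap → [71, 56, 15, 39, 10, 13, 12, 21]
extract-max #4 returns 71:
  remove root 71; move last element 21 to root → [21, 56, 15, 39, 10, 13, 12]
  21 vs larger child 56 at index 1, swap → [56, 21, 15, 39, 10, 13, 12]
  21 vs larger child 39 at index 3, swap → [56, 39, 15, 21, 10, 13, 12]

[56, 39, 15, 21, 10, 13, 12]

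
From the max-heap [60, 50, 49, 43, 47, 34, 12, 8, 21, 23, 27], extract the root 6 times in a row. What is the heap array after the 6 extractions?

[27, 21, 23, 12, 8]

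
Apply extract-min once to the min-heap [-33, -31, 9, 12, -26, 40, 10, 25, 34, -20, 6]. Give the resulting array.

[-31, -26, 9, 12, -20, 40, 10, 25, 34, 6]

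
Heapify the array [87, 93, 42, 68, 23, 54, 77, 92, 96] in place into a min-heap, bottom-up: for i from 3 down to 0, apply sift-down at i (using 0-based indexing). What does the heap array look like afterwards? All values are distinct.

[23, 68, 42, 87, 93, 54, 77, 92, 96]

sift down from index 3: already satisfies heap property
sift down from index 2: already satisfies heap property
sift down from index 1:
  93 vs smaller child 23 at index 4, swap → [87, 23, 42, 68, 93, 54, 77, 92, 96]
sift down from index 0:
  87 vs smaller child 23 at index 1, swap → [23, 87, 42, 68, 93, 54, 77, 92, 96]
  87 vs smaller child 68 at index 3, swap → [23, 68, 42, 87, 93, 54, 77, 92, 96]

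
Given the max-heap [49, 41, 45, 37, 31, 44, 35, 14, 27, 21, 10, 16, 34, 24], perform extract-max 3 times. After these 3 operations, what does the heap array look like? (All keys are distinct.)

extract-max #1 returns 49:
  remove root 49; move last element 24 to root → [24, 41, 45, 37, 31, 44, 35, 14, 27, 21, 10, 16, 34]
  24 vs larger child 45 at index 2, swap → [45, 41, 24, 37, 31, 44, 35, 14, 27, 21, 10, 16, 34]
  24 vs larger child 44 at index 5, swap → [45, 41, 44, 37, 31, 24, 35, 14, 27, 21, 10, 16, 34]
  24 vs larger child 34 at index 12, swap → [45, 41, 44, 37, 31, 34, 35, 14, 27, 21, 10, 16, 24]
extract-max #2 returns 45:
  remove root 45; move last element 24 to root → [24, 41, 44, 37, 31, 34, 35, 14, 27, 21, 10, 16]
  24 vs larger child 44 at index 2, swap → [44, 41, 24, 37, 31, 34, 35, 14, 27, 21, 10, 16]
  24 vs larger child 35 at index 6, swap → [44, 41, 35, 37, 31, 34, 24, 14, 27, 21, 10, 16]
extract-max #3 returns 44:
  remove root 44; move last element 16 to root → [16, 41, 35, 37, 31, 34, 24, 14, 27, 21, 10]
  16 vs larger child 41 at index 1, swap → [41, 16, 35, 37, 31, 34, 24, 14, 27, 21, 10]
  16 vs larger child 37 at index 3, swap → [41, 37, 35, 16, 31, 34, 24, 14, 27, 21, 10]
  16 vs larger child 27 at index 8, swap → [41, 37, 35, 27, 31, 34, 24, 14, 16, 21, 10]

[41, 37, 35, 27, 31, 34, 24, 14, 16, 21, 10]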